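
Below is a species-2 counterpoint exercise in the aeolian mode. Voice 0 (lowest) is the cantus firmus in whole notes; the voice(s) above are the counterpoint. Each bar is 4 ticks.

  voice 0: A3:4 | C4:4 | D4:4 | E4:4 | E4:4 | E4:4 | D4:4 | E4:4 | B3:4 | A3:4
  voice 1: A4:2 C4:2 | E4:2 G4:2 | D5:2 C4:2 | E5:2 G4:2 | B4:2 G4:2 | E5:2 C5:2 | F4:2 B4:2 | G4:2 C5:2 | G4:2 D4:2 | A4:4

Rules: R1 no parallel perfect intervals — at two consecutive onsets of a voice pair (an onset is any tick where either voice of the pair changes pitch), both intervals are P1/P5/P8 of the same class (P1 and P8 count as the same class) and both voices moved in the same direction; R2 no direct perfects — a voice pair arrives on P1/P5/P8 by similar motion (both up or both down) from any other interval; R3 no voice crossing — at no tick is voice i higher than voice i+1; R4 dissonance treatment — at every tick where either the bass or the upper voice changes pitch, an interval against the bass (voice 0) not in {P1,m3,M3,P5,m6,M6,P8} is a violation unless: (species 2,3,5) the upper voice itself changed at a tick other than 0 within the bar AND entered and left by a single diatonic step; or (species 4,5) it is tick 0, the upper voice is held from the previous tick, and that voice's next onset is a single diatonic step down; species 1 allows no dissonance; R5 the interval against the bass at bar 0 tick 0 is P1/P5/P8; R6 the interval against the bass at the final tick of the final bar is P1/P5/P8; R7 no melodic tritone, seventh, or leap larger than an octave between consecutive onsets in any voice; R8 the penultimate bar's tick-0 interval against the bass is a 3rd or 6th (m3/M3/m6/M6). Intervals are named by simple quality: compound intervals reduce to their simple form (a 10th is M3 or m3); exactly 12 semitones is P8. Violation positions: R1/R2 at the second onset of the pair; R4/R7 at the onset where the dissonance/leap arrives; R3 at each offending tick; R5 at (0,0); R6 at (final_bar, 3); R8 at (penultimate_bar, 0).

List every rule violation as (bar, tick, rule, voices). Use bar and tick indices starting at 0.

bar 0: v0=A3 v1=A4 downbeat P8
bar 1: v0=C4 v1=E4 downbeat M3
bar 2: v0=D4 v1=D5 downbeat P8
bar 3: v0=E4 v1=E5 downbeat P8
bar 4: v0=E4 v1=B4 downbeat P5
bar 5: v0=E4 v1=E5 downbeat P8
bar 6: v0=D4 v1=F4 downbeat m3
bar 7: v0=E4 v1=G4 downbeat m3
bar 8: v0=B3 v1=G4 downbeat m6
bar 9: v0=A3 v1=A4 downbeat P8
  -> R2 @ bar 2 tick 0 v(0, 1): C4/G4 P5 -> D4/D5 P8 similar
  -> R3 @ bar 2 tick 2 v(0, 1): D4 above C4
  -> R4 @ bar 2 tick 2 v(0, 1): D4/C4 M2 untreated
  -> R7 @ bar 2 tick 2 v(1,): D5->C4 leap 14st
  -> R3 @ bar 2 tick 3 v(0, 1): D4 above C4
  -> R2 @ bar 3 tick 0 v(0, 1): D4/C4 M2 -> E4/E5 P8 similar
  -> R7 @ bar 3 tick 0 v(1,): C4->E5 leap 16st
  -> R7 @ bar 6 tick 2 v(1,): F4->B4 leap 6st

(2, 0, R2, (0, 1))
(2, 2, R3, (0, 1))
(2, 2, R4, (0, 1))
(2, 2, R7, (1,))
(2, 3, R3, (0, 1))
(3, 0, R2, (0, 1))
(3, 0, R7, (1,))
(6, 2, R7, (1,))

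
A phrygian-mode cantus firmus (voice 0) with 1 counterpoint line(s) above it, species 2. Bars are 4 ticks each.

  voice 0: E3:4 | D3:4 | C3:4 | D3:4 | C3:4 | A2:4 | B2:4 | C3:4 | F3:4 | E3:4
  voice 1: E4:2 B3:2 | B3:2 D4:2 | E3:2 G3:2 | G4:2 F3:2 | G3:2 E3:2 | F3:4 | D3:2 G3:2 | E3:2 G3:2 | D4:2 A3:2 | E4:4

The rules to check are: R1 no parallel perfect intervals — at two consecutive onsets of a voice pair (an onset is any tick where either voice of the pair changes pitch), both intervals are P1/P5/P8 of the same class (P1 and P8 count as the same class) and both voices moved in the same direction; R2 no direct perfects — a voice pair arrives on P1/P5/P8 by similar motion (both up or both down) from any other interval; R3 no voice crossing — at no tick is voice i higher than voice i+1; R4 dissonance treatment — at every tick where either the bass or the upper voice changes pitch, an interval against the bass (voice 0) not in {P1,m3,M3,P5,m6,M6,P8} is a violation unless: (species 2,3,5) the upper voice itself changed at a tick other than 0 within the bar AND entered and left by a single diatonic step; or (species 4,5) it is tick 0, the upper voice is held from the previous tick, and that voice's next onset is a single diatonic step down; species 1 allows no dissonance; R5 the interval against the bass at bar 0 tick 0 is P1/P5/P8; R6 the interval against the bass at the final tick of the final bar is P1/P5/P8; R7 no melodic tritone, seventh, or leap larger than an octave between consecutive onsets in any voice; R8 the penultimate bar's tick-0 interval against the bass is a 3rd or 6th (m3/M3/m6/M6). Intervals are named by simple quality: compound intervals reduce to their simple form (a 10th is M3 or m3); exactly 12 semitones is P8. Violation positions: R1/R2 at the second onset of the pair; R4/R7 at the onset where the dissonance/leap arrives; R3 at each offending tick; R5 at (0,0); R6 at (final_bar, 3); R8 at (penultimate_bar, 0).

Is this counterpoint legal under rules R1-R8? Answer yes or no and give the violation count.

bar 0: v0=E3 v1=E4 (P8)
bar 1: v0=D3 v1=B3 (M6)
bar 2: v0=C3 v1=E3 (M3)
bar 3: v0=D3 v1=G4 (P4)
bar 4: v0=C3 v1=G3 (P5)
bar 5: v0=A2 v1=F3 (m6)
bar 6: v0=B2 v1=D3 (m3)
bar 7: v0=C3 v1=E3 (M3)
bar 8: v0=F3 v1=D4 (M6)
bar 9: v0=E3 v1=E4 (P8)
  R7 @ bar2.0: D4->E3 leap 10st
  R4 @ bar3.0: D3/G4 P4 untreated
  R7 @ bar3.2: G4->F3 leap 14st

No (3 violations)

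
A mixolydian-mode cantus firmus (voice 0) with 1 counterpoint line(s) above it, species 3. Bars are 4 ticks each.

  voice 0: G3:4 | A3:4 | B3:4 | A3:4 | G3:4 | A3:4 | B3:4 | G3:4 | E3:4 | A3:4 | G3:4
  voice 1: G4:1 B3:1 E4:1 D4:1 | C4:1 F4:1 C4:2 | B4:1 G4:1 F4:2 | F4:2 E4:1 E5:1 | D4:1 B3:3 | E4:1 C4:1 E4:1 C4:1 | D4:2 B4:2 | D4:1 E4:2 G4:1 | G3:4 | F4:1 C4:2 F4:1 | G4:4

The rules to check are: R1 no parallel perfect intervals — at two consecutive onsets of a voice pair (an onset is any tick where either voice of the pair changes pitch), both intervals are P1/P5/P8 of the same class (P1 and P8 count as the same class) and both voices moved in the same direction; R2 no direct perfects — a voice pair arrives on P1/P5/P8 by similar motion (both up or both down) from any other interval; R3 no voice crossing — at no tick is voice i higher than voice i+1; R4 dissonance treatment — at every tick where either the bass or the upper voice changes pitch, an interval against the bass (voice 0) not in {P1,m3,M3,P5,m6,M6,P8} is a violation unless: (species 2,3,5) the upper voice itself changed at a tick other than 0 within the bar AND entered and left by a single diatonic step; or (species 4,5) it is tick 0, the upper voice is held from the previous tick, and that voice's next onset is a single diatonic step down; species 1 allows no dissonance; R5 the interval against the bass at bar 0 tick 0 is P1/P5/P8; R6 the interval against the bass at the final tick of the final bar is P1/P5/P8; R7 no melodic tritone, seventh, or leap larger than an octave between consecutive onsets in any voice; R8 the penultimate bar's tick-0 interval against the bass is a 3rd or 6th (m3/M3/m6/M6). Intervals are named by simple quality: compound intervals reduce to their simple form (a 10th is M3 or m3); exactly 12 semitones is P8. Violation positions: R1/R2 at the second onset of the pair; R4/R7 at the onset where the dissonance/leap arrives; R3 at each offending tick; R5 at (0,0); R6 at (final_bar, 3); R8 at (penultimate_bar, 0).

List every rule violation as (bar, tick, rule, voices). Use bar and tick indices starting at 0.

bar 0: v0=G3 v1=G4 downbeat P8
bar 1: v0=A3 v1=C4 downbeat m3
bar 2: v0=B3 v1=B4 downbeat P8
bar 3: v0=A3 v1=F4 downbeat m6
bar 4: v0=G3 v1=D4 downbeat P5
bar 5: v0=A3 v1=E4 downbeat P5
bar 6: v0=B3 v1=D4 downbeat m3
bar 7: v0=G3 v1=D4 downbeat P5
bar 8: v0=E3 v1=G3 downbeat m3
bar 9: v0=A3 v1=F4 downbeat m6
bar 10: v0=G3 v1=G4 downbeat P8
  -> R2 @ bar 2 tick 0 v(0, 1): A3/C4 m3 -> B3/B4 P8 similar
  -> R7 @ bar 2 tick 0 v(1,): C4->B4 leap 11st
  -> R1 @ bar 4 tick 0 v(0, 1): A3/E5 P5 -> G3/D4 P5 similar
  -> R7 @ bar 4 tick 0 v(1,): E5->D4 leap 14st
  -> R2 @ bar 5 tick 0 v(0, 1): G3/B3 M3 -> A3/E4 P5 similar
  -> R2 @ bar 7 tick 0 v(0, 1): B3/B4 P8 -> G3/D4 P5 similar
  -> R7 @ bar 9 tick 0 v(1,): G3->F4 leap 10st

(2, 0, R2, (0, 1))
(2, 0, R7, (1,))
(4, 0, R1, (0, 1))
(4, 0, R7, (1,))
(5, 0, R2, (0, 1))
(7, 0, R2, (0, 1))
(9, 0, R7, (1,))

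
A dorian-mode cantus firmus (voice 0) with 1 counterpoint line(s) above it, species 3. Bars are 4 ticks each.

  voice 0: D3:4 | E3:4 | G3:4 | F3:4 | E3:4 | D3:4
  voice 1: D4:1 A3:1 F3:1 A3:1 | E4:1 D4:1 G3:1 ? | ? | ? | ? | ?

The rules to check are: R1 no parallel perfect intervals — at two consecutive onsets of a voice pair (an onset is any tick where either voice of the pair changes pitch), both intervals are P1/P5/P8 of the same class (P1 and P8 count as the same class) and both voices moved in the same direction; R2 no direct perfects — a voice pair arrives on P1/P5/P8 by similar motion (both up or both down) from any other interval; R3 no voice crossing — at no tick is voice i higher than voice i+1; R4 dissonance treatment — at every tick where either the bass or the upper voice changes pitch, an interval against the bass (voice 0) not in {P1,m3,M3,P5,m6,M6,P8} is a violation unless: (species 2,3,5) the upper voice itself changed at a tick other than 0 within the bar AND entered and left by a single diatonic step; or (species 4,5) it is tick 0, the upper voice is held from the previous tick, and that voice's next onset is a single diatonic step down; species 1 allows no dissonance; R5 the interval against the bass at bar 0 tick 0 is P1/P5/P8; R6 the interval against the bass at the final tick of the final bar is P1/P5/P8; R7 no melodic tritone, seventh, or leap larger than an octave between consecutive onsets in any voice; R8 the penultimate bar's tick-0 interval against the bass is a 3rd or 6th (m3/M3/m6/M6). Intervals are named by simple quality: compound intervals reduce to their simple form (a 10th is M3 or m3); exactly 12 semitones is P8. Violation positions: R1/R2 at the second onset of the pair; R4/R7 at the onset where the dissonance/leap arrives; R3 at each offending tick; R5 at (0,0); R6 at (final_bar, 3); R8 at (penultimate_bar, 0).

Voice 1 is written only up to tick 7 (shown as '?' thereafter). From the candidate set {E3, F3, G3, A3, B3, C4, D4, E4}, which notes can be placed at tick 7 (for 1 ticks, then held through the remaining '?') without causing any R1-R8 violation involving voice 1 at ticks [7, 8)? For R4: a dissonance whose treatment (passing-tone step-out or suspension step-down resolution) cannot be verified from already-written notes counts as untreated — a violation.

{B3, C4, E3, E4, G3}

E3: legal
F3: violates R4
G3: legal
A3: violates R4
B3: legal
C4: legal
D4: violates R4
E4: legal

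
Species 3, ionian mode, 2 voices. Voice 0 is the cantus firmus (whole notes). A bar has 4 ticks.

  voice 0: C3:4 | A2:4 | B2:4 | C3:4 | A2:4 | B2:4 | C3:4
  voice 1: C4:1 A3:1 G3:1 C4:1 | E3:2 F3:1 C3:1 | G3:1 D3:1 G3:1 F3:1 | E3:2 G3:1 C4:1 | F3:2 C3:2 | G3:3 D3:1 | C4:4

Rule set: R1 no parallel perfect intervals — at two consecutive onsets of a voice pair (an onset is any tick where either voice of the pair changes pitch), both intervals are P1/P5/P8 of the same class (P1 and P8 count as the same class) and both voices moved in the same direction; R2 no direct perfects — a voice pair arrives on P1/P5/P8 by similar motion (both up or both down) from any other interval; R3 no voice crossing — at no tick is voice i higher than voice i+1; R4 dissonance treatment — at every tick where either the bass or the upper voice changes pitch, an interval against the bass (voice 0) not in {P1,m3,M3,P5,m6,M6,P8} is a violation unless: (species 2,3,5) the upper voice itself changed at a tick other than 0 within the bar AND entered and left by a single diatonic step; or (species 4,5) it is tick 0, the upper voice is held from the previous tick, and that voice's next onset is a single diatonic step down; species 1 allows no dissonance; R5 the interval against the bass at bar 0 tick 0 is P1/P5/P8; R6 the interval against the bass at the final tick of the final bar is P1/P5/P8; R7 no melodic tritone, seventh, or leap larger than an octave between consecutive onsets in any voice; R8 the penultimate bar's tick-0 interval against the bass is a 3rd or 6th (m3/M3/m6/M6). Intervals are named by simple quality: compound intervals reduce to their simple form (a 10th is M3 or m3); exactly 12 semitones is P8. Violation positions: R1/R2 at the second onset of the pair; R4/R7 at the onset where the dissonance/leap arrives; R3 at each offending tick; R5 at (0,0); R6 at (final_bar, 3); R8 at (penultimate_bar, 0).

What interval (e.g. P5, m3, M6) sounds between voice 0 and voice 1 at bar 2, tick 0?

m6

voice 0=B2 voice 1=G3 -> m6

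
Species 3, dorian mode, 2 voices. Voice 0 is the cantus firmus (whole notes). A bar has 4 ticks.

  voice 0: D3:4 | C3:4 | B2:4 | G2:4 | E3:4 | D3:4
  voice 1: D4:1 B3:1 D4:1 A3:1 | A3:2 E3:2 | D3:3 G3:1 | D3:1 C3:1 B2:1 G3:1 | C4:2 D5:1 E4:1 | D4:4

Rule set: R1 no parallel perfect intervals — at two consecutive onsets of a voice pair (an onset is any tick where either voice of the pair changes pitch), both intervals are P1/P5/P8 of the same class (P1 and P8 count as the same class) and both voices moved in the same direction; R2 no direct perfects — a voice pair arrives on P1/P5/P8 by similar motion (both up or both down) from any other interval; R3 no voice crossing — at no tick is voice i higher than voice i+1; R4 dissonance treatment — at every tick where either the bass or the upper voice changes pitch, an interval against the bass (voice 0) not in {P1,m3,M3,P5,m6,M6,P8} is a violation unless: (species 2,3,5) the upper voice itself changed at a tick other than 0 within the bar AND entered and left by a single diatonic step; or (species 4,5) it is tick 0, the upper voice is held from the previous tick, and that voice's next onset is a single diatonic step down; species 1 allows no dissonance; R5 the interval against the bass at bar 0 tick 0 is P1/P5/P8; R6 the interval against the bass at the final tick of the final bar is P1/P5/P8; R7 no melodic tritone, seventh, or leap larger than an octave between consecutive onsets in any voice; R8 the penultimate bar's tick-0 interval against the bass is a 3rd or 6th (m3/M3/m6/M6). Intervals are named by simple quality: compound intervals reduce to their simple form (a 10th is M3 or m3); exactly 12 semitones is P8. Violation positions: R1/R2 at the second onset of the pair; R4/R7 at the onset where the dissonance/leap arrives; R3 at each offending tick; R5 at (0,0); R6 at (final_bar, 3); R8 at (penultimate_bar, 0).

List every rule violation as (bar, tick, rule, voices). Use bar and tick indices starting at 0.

(3, 0, R2, (0, 1))
(4, 2, R4, (0, 1))
(4, 2, R7, (1,))
(4, 3, R7, (1,))
(5, 0, R1, (0, 1))

bar 0: v0=D3 v1=D4 downbeat P8
bar 1: v0=C3 v1=A3 downbeat M6
bar 2: v0=B2 v1=D3 downbeat m3
bar 3: v0=G2 v1=D3 downbeat P5
bar 4: v0=E3 v1=C4 downbeat m6
bar 5: v0=D3 v1=D4 downbeat P8
  -> R2 @ bar 3 tick 0 v(0, 1): B2/G3 m6 -> G2/D3 P5 similar
  -> R4 @ bar 4 tick 2 v(0, 1): E3/D5 m7 untreated
  -> R7 @ bar 4 tick 2 v(1,): C4->D5 leap 14st
  -> R7 @ bar 4 tick 3 v(1,): D5->E4 leap 10st
  -> R1 @ bar 5 tick 0 v(0, 1): E3/E4 P8 -> D3/D4 P8 similar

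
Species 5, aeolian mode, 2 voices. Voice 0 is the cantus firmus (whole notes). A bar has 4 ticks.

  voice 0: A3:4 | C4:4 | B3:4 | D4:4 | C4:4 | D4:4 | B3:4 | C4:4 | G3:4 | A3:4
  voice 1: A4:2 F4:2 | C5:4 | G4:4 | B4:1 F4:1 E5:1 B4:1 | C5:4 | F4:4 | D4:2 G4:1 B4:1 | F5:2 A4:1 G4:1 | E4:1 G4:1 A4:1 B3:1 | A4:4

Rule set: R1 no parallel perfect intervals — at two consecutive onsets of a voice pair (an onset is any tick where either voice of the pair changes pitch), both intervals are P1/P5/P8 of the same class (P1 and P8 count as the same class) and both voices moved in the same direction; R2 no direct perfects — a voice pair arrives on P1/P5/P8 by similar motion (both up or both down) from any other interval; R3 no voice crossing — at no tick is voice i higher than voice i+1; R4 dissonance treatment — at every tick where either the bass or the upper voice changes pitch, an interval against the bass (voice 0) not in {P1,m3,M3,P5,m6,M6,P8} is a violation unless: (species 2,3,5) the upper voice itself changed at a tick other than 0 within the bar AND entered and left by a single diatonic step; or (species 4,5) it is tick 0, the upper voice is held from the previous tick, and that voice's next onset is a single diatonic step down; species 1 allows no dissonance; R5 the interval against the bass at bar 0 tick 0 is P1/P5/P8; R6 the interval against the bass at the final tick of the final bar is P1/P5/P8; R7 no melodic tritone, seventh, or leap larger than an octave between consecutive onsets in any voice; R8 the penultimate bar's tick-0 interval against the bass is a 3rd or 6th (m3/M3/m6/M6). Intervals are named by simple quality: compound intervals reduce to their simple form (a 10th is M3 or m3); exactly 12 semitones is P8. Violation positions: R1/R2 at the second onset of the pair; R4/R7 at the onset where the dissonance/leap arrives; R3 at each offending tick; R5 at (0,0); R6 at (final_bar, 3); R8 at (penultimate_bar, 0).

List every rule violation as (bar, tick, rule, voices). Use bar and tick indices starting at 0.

bar 0: v0=A3 v1=A4 downbeat P8
bar 1: v0=C4 v1=C5 downbeat P8
bar 2: v0=B3 v1=G4 downbeat m6
bar 3: v0=D4 v1=B4 downbeat M6
bar 4: v0=C4 v1=C5 downbeat P8
bar 5: v0=D4 v1=F4 downbeat m3
bar 6: v0=B3 v1=D4 downbeat m3
bar 7: v0=C4 v1=F5 downbeat P4
bar 8: v0=G3 v1=E4 downbeat M6
bar 9: v0=A3 v1=A4 downbeat P8
  -> R2 @ bar 1 tick 0 v(0, 1): A3/F4 m6 -> C4/C5 P8 similar
  -> R7 @ bar 3 tick 1 v(1,): B4->F4 leap 6st
  -> R4 @ bar 3 tick 2 v(0, 1): D4/E5 M2 untreated
  -> R7 @ bar 3 tick 2 v(1,): F4->E5 leap 11st
  -> R4 @ bar 7 tick 0 v(0, 1): C4/F5 P4 untreated
  -> R7 @ bar 7 tick 0 v(1,): B4->F5 leap 6st
  -> R4 @ bar 8 tick 2 v(0, 1): G3/A4 M2 untreated
  -> R7 @ bar 8 tick 3 v(1,): A4->B3 leap 10st
  -> R2 @ bar 9 tick 0 v(0, 1): G3/B3 M3 -> A3/A4 P8 similar
  -> R7 @ bar 9 tick 0 v(1,): B3->A4 leap 10st

(1, 0, R2, (0, 1))
(3, 1, R7, (1,))
(3, 2, R4, (0, 1))
(3, 2, R7, (1,))
(7, 0, R4, (0, 1))
(7, 0, R7, (1,))
(8, 2, R4, (0, 1))
(8, 3, R7, (1,))
(9, 0, R2, (0, 1))
(9, 0, R7, (1,))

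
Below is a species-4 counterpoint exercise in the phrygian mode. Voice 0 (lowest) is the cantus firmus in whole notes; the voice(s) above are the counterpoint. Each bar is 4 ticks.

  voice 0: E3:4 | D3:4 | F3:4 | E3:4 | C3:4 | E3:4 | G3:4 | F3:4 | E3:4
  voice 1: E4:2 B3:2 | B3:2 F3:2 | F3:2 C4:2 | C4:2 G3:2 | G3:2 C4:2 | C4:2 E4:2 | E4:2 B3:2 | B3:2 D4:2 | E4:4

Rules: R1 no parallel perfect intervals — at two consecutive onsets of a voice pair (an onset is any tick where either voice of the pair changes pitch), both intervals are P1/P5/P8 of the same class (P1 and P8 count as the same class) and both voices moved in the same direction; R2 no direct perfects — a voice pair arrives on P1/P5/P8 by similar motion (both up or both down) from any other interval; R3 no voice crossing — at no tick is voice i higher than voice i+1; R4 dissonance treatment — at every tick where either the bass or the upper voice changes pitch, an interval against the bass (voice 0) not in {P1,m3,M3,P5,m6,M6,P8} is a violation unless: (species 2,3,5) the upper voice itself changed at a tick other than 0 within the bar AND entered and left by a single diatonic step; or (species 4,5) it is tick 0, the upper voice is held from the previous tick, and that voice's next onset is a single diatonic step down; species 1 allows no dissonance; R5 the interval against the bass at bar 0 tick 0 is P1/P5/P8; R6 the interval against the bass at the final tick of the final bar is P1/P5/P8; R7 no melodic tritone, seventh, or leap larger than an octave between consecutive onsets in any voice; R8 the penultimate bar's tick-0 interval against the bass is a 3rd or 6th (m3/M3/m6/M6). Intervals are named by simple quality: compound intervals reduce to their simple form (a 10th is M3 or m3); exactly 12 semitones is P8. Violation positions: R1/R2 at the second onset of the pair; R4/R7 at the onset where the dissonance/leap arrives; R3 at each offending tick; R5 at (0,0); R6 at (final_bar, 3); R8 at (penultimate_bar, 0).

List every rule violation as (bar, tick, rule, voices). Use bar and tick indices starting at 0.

(1, 2, R7, (1,))
(7, 0, R4, (0, 1))
(7, 0, R8, (0, 1))

bar 0: v0=E3 v1=E4 downbeat P8
bar 1: v0=D3 v1=B3 downbeat M6
bar 2: v0=F3 v1=F3 downbeat P1
bar 3: v0=E3 v1=C4 downbeat m6
bar 4: v0=C3 v1=G3 downbeat P5
bar 5: v0=E3 v1=C4 downbeat m6
bar 6: v0=G3 v1=E4 downbeat M6
bar 7: v0=F3 v1=B3 downbeat TT
bar 8: v0=E3 v1=E4 downbeat P8
  -> R7 @ bar 1 tick 2 v(1,): B3->F3 leap 6st
  -> R4 @ bar 7 tick 0 v(0, 1): F3/B3 TT untreated
  -> R8 @ bar 7 tick 0 v(0, 1): penult TT not 3rd/6th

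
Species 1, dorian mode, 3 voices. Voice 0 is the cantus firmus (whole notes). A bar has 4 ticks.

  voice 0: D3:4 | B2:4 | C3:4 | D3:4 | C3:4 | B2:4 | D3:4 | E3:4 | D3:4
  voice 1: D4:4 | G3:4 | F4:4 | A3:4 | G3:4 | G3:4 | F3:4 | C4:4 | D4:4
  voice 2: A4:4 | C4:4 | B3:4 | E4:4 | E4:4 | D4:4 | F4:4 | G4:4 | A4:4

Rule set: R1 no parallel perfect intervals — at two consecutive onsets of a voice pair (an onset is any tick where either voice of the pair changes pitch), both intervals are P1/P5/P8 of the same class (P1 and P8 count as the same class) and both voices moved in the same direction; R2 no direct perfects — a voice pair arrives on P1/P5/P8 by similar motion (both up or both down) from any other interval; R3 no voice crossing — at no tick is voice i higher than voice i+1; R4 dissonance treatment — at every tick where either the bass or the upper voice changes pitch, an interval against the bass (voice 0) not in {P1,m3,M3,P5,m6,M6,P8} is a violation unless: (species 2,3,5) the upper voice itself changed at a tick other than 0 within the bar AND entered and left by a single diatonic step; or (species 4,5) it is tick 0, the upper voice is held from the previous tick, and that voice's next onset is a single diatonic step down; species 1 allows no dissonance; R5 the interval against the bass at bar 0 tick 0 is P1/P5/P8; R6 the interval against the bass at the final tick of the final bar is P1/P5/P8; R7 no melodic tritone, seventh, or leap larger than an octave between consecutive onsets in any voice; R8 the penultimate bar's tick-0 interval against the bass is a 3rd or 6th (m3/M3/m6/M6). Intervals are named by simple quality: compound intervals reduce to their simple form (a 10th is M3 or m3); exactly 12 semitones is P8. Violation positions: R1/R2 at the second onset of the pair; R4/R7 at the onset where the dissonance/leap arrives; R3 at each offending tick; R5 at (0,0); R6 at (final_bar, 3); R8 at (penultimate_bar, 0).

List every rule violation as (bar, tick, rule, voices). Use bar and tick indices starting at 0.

bar 0: v0=D3 v1=D4 v2=A4 downbeat P5
bar 1: v0=B2 v1=G3 v2=C4 downbeat m2
bar 2: v0=C3 v1=F4 v2=B3 downbeat M7
bar 3: v0=D3 v1=A3 v2=E4 downbeat M2
bar 4: v0=C3 v1=G3 v2=E4 downbeat M3
bar 5: v0=B2 v1=G3 v2=D4 downbeat m3
bar 6: v0=D3 v1=F3 v2=F4 downbeat m3
bar 7: v0=E3 v1=C4 v2=G4 downbeat m3
bar 8: v0=D3 v1=D4 v2=A4 downbeat P5
  -> R4 @ bar 1 tick 0 v(0, 2): B2/C4 m2 untreated
  -> R3 @ bar 2 tick 0 v(1, 2): F4 above B3
  -> R4 @ bar 2 tick 0 v(0, 1): C3/F4 P4 untreated
  -> R4 @ bar 2 tick 0 v(0, 2): C3/B3 M7 untreated
  -> R7 @ bar 2 tick 0 v(1,): G3->F4 leap 10st
  -> R3 @ bar 2 tick 1 v(1, 2): F4 above B3
  -> R3 @ bar 2 tick 2 v(1, 2): F4 above B3
  -> R3 @ bar 2 tick 3 v(1, 2): F4 above B3
  -> R4 @ bar 3 tick 0 v(0, 2): D3/E4 M2 untreated
  -> R1 @ bar 4 tick 0 v(0, 1): D3/A3 P5 -> C3/G3 P5 similar
  -> R2 @ bar 7 tick 0 v(1, 2): F3/F4 P8 -> C4/G4 P5 similar
  -> R1 @ bar 8 tick 0 v(1, 2): C4/G4 P5 -> D4/A4 P5 similar

(1, 0, R4, (0, 2))
(2, 0, R3, (1, 2))
(2, 0, R4, (0, 1))
(2, 0, R4, (0, 2))
(2, 0, R7, (1,))
(2, 1, R3, (1, 2))
(2, 2, R3, (1, 2))
(2, 3, R3, (1, 2))
(3, 0, R4, (0, 2))
(4, 0, R1, (0, 1))
(7, 0, R2, (1, 2))
(8, 0, R1, (1, 2))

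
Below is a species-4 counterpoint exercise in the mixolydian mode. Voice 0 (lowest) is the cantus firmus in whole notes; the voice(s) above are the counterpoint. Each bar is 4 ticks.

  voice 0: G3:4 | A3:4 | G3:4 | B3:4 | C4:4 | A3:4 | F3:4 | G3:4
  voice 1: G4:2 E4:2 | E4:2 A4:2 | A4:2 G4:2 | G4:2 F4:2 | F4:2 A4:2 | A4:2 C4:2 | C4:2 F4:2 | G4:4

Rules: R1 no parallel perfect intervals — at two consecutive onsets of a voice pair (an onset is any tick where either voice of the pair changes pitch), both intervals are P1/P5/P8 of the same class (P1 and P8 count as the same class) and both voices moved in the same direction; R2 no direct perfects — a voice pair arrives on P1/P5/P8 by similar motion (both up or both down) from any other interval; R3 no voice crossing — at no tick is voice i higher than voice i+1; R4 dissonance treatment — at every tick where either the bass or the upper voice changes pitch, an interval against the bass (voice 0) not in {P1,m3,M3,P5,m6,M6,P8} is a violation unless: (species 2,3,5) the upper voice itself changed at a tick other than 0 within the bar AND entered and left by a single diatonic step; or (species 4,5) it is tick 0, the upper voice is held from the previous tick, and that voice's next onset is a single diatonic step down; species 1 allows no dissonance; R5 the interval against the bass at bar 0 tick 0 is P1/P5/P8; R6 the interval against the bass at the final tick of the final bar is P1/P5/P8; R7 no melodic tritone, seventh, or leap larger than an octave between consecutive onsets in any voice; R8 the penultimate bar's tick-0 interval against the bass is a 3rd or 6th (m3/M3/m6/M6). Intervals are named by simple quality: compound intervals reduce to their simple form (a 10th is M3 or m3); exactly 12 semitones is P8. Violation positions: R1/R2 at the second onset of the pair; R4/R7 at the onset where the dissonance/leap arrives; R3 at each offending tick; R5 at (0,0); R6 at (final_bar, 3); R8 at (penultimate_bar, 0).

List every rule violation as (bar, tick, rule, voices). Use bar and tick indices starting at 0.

(3, 2, R4, (0, 1))
(4, 0, R4, (0, 1))
(6, 0, R8, (0, 1))
(7, 0, R1, (0, 1))

bar 0: v0=G3 v1=G4 downbeat P8
bar 1: v0=A3 v1=E4 downbeat P5
bar 2: v0=G3 v1=A4 downbeat M2
bar 3: v0=B3 v1=G4 downbeat m6
bar 4: v0=C4 v1=F4 downbeat P4
bar 5: v0=A3 v1=A4 downbeat P8
bar 6: v0=F3 v1=C4 downbeat P5
bar 7: v0=G3 v1=G4 downbeat P8
  -> R4 @ bar 3 tick 2 v(0, 1): B3/F4 TT untreated
  -> R4 @ bar 4 tick 0 v(0, 1): C4/F4 P4 untreated
  -> R8 @ bar 6 tick 0 v(0, 1): penult P5 not 3rd/6th
  -> R1 @ bar 7 tick 0 v(0, 1): F3/F4 P8 -> G3/G4 P8 similar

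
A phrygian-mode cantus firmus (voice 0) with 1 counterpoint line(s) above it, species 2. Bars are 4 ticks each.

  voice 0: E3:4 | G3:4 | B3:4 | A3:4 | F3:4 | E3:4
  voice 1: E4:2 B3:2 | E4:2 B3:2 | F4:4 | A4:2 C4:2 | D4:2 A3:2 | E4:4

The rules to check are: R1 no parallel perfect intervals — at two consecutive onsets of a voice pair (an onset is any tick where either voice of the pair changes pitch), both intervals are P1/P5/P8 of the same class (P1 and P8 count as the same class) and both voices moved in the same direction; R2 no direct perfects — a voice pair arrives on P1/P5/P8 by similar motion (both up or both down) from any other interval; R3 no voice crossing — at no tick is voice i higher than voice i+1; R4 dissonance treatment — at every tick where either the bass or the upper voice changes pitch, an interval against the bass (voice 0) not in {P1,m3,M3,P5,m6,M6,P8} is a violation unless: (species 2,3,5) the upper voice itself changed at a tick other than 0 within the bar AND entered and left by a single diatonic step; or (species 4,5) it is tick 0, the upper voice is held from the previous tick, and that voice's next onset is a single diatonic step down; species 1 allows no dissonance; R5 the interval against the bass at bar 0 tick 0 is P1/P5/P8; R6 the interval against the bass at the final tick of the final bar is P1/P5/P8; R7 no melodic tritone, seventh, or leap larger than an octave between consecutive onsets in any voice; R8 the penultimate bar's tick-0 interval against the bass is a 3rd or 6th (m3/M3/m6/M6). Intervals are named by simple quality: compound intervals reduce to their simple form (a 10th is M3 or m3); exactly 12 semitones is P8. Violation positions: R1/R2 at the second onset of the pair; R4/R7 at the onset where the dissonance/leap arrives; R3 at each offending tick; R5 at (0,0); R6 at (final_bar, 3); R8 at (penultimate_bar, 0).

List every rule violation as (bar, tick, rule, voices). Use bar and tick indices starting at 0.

(2, 0, R4, (0, 1))
(2, 0, R7, (1,))

bar 0: v0=E3 v1=E4 downbeat P8
bar 1: v0=G3 v1=E4 downbeat M6
bar 2: v0=B3 v1=F4 downbeat TT
bar 3: v0=A3 v1=A4 downbeat P8
bar 4: v0=F3 v1=D4 downbeat M6
bar 5: v0=E3 v1=E4 downbeat P8
  -> R4 @ bar 2 tick 0 v(0, 1): B3/F4 TT untreated
  -> R7 @ bar 2 tick 0 v(1,): B3->F4 leap 6st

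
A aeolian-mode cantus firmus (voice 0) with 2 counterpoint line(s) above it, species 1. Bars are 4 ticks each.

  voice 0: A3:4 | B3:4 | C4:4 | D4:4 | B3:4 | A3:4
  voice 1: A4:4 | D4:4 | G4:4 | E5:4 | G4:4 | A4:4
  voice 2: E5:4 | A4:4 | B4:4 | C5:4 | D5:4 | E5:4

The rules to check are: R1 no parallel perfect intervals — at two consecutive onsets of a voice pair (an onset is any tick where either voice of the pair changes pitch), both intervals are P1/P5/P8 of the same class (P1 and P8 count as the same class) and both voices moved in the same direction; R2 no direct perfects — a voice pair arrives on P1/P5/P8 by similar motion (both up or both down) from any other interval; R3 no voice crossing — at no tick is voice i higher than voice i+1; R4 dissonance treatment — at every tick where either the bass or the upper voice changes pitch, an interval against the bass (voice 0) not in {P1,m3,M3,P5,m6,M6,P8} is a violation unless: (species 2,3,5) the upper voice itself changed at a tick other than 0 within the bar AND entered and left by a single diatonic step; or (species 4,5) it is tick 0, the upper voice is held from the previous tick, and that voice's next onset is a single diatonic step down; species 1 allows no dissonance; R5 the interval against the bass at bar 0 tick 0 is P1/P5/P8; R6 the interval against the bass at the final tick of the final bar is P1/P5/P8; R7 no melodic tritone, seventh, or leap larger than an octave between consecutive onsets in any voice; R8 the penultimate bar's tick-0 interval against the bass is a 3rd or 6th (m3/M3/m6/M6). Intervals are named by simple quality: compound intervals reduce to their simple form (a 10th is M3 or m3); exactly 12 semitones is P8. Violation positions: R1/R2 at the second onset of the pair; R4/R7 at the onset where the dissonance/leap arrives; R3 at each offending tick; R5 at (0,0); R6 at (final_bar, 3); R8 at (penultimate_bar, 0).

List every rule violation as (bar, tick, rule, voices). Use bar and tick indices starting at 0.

bar 0: v0=A3 v1=A4 v2=E5 downbeat P5
bar 1: v0=B3 v1=D4 v2=A4 downbeat m7
bar 2: v0=C4 v1=G4 v2=B4 downbeat M7
bar 3: v0=D4 v1=E5 v2=C5 downbeat m7
bar 4: v0=B3 v1=G4 v2=D5 downbeat m3
bar 5: v0=A3 v1=A4 v2=E5 downbeat P5
  -> R1 @ bar 1 tick 0 v(1, 2): A4/E5 P5 -> D4/A4 P5 similar
  -> R4 @ bar 1 tick 0 v(0, 2): B3/A4 m7 untreated
  -> R2 @ bar 2 tick 0 v(0, 1): B3/D4 m3 -> C4/G4 P5 similar
  -> R4 @ bar 2 tick 0 v(0, 2): C4/B4 M7 untreated
  -> R3 @ bar 3 tick 0 v(1, 2): E5 above C5
  -> R4 @ bar 3 tick 0 v(0, 1): D4/E5 M2 untreated
  -> R4 @ bar 3 tick 0 v(0, 2): D4/C5 m7 untreated
  -> R3 @ bar 3 tick 1 v(1, 2): E5 above C5
  -> R3 @ bar 3 tick 2 v(1, 2): E5 above C5
  -> R3 @ bar 3 tick 3 v(1, 2): E5 above C5
  -> R1 @ bar 5 tick 0 v(1, 2): G4/D5 P5 -> A4/E5 P5 similar

(1, 0, R1, (1, 2))
(1, 0, R4, (0, 2))
(2, 0, R2, (0, 1))
(2, 0, R4, (0, 2))
(3, 0, R3, (1, 2))
(3, 0, R4, (0, 1))
(3, 0, R4, (0, 2))
(3, 1, R3, (1, 2))
(3, 2, R3, (1, 2))
(3, 3, R3, (1, 2))
(5, 0, R1, (1, 2))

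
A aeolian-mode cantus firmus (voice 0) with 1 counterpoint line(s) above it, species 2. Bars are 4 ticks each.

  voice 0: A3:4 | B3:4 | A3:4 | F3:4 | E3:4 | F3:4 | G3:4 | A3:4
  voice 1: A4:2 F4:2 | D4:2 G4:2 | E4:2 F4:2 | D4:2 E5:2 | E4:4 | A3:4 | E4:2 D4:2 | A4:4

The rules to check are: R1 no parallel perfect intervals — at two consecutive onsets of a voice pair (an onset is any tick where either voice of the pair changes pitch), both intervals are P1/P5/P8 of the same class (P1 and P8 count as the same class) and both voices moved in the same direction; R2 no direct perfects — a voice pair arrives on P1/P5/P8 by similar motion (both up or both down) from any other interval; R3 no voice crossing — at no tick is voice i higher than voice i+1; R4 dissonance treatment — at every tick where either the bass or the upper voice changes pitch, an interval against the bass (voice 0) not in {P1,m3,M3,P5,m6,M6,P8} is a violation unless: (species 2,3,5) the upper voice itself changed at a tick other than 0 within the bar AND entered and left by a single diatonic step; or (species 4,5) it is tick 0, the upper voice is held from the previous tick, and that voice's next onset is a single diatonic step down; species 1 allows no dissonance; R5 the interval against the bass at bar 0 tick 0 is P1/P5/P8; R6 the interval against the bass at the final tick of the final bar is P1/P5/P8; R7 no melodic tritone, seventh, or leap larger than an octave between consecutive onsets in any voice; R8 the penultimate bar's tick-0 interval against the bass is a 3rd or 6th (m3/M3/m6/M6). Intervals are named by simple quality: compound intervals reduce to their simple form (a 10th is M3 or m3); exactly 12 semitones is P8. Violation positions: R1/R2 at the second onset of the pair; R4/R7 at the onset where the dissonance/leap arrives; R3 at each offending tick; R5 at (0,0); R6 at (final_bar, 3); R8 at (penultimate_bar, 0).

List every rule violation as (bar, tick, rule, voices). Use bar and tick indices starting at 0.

bar 0: v0=A3 v1=A4 downbeat P8
bar 1: v0=B3 v1=D4 downbeat m3
bar 2: v0=A3 v1=E4 downbeat P5
bar 3: v0=F3 v1=D4 downbeat M6
bar 4: v0=E3 v1=E4 downbeat P8
bar 5: v0=F3 v1=A3 downbeat M3
bar 6: v0=G3 v1=E4 downbeat M6
bar 7: v0=A3 v1=A4 downbeat P8
  -> R2 @ bar 2 tick 0 v(0, 1): B3/G4 m6 -> A3/E4 P5 similar
  -> R4 @ bar 3 tick 2 v(0, 1): F3/E5 M7 untreated
  -> R7 @ bar 3 tick 2 v(1,): D4->E5 leap 14st
  -> R2 @ bar 4 tick 0 v(0, 1): F3/E5 M7 -> E3/E4 P8 similar
  -> R2 @ bar 7 tick 0 v(0, 1): G3/D4 P5 -> A3/A4 P8 similar

(2, 0, R2, (0, 1))
(3, 2, R4, (0, 1))
(3, 2, R7, (1,))
(4, 0, R2, (0, 1))
(7, 0, R2, (0, 1))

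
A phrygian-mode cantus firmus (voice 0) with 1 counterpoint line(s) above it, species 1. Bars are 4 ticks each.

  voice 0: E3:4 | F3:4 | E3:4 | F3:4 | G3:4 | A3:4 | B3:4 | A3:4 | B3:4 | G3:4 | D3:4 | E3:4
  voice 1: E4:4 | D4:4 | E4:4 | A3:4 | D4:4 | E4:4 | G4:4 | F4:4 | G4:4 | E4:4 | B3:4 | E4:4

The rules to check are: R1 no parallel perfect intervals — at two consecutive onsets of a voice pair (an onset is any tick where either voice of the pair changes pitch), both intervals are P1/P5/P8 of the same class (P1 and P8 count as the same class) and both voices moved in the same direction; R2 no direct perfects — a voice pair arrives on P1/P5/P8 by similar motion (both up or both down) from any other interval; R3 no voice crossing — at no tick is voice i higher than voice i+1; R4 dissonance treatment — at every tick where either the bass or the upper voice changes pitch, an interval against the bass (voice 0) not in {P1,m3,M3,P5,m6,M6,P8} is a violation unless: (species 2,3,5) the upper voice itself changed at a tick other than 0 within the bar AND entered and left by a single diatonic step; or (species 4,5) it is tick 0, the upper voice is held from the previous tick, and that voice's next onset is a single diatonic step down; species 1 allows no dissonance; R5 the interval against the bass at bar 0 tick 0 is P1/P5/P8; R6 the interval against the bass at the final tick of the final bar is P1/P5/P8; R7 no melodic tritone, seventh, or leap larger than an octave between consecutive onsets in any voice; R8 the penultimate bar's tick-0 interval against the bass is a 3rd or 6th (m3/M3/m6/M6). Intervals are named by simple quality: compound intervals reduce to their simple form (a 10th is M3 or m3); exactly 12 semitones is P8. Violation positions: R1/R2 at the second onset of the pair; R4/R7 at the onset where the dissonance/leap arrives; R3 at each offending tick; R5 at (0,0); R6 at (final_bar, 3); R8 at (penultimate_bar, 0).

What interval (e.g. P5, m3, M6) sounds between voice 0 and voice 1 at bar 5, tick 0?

P5

voice 0=A3 voice 1=E4 -> P5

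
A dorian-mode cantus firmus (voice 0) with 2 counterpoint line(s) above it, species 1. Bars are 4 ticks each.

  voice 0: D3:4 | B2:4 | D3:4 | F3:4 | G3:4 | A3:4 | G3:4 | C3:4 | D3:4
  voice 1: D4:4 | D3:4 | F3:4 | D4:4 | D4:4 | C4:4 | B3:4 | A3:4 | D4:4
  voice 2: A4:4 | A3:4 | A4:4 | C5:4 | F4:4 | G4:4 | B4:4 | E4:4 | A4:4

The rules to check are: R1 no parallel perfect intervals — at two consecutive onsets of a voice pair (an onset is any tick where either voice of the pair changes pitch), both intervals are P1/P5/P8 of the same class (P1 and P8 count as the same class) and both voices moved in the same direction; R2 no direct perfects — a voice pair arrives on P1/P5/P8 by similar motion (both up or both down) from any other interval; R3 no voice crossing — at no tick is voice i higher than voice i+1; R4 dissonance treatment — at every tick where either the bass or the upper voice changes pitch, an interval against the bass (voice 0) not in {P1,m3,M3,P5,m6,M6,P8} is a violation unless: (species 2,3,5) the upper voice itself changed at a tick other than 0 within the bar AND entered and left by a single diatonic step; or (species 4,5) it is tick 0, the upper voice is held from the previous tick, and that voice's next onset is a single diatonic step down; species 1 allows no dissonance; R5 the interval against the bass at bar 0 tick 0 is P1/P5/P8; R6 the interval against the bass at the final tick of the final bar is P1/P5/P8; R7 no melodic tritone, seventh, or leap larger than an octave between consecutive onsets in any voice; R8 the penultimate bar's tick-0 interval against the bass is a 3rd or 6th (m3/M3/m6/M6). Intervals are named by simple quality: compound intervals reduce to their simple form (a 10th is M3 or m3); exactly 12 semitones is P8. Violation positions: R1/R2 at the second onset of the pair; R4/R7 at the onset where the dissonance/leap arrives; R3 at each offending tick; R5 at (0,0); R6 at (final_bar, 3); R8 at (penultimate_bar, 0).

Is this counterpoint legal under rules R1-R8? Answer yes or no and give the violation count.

No (10 violations)

bar 0: v0=D3 v1=D4 v2=A4 (P5)
bar 1: v0=B2 v1=D3 v2=A3 (m7)
bar 2: v0=D3 v1=F3 v2=A4 (P5)
bar 3: v0=F3 v1=D4 v2=C5 (P5)
bar 4: v0=G3 v1=D4 v2=F4 (m7)
bar 5: v0=A3 v1=C4 v2=G4 (m7)
bar 6: v0=G3 v1=B3 v2=B4 (M3)
bar 7: v0=C3 v1=A3 v2=E4 (M3)
bar 8: v0=D3 v1=D4 v2=A4 (P5)
  R1 @ bar1.0: D4/A4 P5 -> D3/A3 P5 similar
  R4 @ bar1.0: B2/A3 m7 untreated
  R2 @ bar2.0: B2/A3 m7 -> D3/A4 P5 similar
  R1 @ bar3.0: D3/A4 P5 -> F3/C5 P5 similar
  R4 @ bar4.0: G3/F4 m7 untreated
  R4 @ bar5.0: A3/G4 m7 untreated
  R2 @ bar7.0: B3/B4 P8 -> A3/E4 P5 similar
  R1 @ bar8.0: A3/E4 P5 -> D4/A4 P5 similar
  R2 @ bar8.0: C3/A3 M6 -> D3/D4 P8 similar
  R2 @ bar8.0: C3/E4 M3 -> D3/A4 P5 similar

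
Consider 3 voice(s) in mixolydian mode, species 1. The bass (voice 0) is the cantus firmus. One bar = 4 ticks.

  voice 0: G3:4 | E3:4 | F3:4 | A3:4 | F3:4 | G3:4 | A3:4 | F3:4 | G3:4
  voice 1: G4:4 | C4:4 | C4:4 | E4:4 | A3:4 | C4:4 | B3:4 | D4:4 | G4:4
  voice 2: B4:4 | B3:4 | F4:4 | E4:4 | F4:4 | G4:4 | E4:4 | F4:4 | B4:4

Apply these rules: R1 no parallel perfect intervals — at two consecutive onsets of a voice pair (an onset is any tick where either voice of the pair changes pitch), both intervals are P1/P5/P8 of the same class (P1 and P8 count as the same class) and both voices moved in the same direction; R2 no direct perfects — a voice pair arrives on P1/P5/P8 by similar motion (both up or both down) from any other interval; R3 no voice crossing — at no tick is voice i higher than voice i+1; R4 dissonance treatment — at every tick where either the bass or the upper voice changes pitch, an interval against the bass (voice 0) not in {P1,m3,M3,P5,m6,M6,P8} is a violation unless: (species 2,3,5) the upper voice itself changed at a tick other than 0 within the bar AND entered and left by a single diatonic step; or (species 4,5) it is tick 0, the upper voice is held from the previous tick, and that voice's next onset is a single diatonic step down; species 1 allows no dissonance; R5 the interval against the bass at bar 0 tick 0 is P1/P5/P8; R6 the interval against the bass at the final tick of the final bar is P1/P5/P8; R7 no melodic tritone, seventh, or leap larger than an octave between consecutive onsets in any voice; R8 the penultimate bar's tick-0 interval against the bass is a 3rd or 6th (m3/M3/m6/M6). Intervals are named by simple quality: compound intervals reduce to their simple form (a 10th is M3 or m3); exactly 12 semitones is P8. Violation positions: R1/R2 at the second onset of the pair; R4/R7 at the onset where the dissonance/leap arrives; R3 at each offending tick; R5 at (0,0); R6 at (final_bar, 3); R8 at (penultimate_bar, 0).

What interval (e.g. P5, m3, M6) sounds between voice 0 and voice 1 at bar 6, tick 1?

voice 0=A3 voice 1=B3 -> M2

M2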